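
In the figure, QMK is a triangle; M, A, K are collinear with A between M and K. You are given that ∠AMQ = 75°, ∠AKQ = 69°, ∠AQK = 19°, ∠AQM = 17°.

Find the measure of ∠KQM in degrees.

∠KQM = 36°

1. ∠KMQ = 75°  [A on ray MK]
2. ∠MKQ = 69°  [A on ray KM]
3. ∠KQM = 36°  [△QMK]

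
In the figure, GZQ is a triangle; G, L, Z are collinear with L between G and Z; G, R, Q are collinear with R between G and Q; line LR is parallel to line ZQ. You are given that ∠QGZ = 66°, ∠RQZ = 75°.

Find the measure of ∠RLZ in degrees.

∠RLZ = 141°

1. ∠GQZ = 75°  [R on ray QG]
2. ∠GZQ = 39°  [△GZQ]
3. ∠GLR = 39°  [LR∥ZQ, corresponding at L]
4. ∠RLZ = 141°  [linear pair at L on GZ]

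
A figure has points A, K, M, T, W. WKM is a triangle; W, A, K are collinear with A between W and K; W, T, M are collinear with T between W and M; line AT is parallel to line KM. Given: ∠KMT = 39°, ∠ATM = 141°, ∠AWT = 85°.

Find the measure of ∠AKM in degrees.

∠AKM = 56°

1. ∠KMW = 39°  [T on ray MW]
2. ∠KWM = 85°  [A on WK, T on WM]
3. ∠MKW = 56°  [△WKM]
4. ∠AKM = 56°  [A on ray KW]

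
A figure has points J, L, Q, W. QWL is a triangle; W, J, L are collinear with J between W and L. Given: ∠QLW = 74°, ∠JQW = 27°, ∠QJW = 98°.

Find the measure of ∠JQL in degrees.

∠JQL = 24°

1. ∠JLQ = 74°  [J on ray LW]
2. ∠LJQ = 82°  [linear pair at J on WL]
3. ∠JQL = 24°  [△QJL]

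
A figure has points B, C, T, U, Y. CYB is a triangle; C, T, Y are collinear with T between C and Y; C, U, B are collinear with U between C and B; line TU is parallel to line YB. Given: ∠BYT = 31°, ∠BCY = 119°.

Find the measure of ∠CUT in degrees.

1. ∠BYC = 31°  [T on ray YC]
2. ∠CBY = 30°  [△CYB]
3. ∠CUT = 30°  [TU∥YB, corresponding at U]

∠CUT = 30°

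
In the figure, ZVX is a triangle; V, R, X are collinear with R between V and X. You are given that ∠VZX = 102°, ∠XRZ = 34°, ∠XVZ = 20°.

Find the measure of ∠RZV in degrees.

∠RZV = 14°

1. ∠VRZ = 146°  [linear pair at R on VX]
2. ∠RVZ = 20°  [R on ray VX]
3. ∠RZV = 14°  [△ZVR]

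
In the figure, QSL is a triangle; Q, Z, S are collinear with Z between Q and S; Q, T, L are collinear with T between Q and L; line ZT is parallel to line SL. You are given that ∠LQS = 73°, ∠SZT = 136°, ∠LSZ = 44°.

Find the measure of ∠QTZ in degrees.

∠QTZ = 63°

1. ∠TQZ = 73°  [Z on QS, T on QL]
2. ∠QZT = 44°  [linear pair at Z on QS]
3. ∠QTZ = 63°  [△QZT]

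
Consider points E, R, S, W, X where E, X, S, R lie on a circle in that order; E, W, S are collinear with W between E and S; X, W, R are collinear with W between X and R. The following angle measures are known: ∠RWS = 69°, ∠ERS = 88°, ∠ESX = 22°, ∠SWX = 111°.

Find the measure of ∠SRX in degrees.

∠SRX = 66°

1. ∠EXS = 92°  [cyclic EXSR, opposite ∠X+∠R]
2. ∠SEX = 66°  [△EXS]
3. ∠SRX = 66°  [same arc XS]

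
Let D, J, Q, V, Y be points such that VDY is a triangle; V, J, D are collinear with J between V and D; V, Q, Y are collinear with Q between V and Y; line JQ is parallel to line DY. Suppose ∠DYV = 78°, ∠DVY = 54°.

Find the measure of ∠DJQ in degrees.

1. ∠VDY = 48°  [△VDY]
2. ∠QJV = 48°  [JQ∥DY, corresponding at J]
3. ∠DJQ = 132°  [linear pair at J on VD]

∠DJQ = 132°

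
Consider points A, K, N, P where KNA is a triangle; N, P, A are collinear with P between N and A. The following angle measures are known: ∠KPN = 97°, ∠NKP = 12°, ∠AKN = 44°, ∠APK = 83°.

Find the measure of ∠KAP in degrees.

1. ∠KNP = 71°  [△KNP]
2. ∠ANK = 71°  [P on ray NA]
3. ∠KAN = 65°  [△KNA]
4. ∠KAP = 65°  [P on ray AN]

∠KAP = 65°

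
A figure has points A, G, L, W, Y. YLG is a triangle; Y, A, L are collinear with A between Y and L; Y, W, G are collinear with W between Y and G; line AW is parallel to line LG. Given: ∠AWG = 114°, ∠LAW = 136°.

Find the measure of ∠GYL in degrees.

1. ∠AWY = 66°  [linear pair at W on YG]
2. ∠WAY = 44°  [linear pair at A on YL]
3. ∠AYW = 70°  [△YAW]
4. ∠GYL = 70°  [A on YL, W on YG]

∠GYL = 70°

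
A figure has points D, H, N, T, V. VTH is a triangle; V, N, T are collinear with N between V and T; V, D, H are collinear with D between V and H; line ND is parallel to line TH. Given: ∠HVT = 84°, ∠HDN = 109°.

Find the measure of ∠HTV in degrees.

1. ∠DVN = 84°  [N on VT, D on VH]
2. ∠NDV = 71°  [linear pair at D on VH]
3. ∠DNV = 25°  [△VND]
4. ∠HTV = 25°  [ND∥TH, corresponding at N]

∠HTV = 25°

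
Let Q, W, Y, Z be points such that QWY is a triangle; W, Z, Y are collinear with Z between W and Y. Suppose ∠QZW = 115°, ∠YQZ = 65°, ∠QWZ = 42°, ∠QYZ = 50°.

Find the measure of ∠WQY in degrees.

∠WQY = 88°

1. ∠QWY = 42°  [Z on ray WY]
2. ∠QYW = 50°  [Z on ray YW]
3. ∠WQY = 88°  [△QWY]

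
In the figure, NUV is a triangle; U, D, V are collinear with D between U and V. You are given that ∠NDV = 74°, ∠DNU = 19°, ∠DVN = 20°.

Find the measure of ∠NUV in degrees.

1. ∠NDU = 106°  [linear pair at D on UV]
2. ∠DUN = 55°  [△NUD]
3. ∠NUV = 55°  [D on ray UV]

∠NUV = 55°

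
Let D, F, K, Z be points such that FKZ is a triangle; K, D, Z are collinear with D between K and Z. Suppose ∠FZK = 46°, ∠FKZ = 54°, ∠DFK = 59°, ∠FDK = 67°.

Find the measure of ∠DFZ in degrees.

1. ∠DZF = 46°  [D on ray ZK]
2. ∠FDZ = 113°  [linear pair at D on KZ]
3. ∠DFZ = 21°  [△FDZ]

∠DFZ = 21°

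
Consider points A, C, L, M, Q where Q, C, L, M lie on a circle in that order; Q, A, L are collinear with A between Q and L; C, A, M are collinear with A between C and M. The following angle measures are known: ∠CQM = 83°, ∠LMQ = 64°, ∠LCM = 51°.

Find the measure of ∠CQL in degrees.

∠CQL = 32°

1. ∠CLM = 97°  [cyclic QCLM, opposite ∠Q+∠L]
2. ∠CML = 32°  [△CLM]
3. ∠CQL = 32°  [same arc CL]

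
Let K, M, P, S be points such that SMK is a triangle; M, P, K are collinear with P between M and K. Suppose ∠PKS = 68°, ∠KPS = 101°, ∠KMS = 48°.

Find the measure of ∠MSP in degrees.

∠MSP = 53°

1. ∠MPS = 79°  [linear pair at P on MK]
2. ∠PMS = 48°  [P on ray MK]
3. ∠MSP = 53°  [△SMP]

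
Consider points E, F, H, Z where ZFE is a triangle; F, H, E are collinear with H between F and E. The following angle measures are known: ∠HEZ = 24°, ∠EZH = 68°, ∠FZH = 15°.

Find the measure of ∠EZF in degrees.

∠EZF = 83°

1. ∠EHZ = 88°  [△ZHE]
2. ∠FEZ = 24°  [H on ray EF]
3. ∠FHZ = 92°  [linear pair at H on FE]
4. ∠HFZ = 73°  [△ZFH]
5. ∠EFZ = 73°  [H on ray FE]
6. ∠EZF = 83°  [△ZFE]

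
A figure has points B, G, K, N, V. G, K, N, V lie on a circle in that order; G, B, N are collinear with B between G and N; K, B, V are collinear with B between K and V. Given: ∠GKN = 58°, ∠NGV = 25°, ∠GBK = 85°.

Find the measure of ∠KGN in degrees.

∠KGN = 62°

1. ∠NKV = 25°  [same arc NV]
2. ∠KBN = 95°  [linear pair at B on GN]
3. ∠GNK = 60°  [△KBN]
4. ∠KGN = 62°  [△GKN]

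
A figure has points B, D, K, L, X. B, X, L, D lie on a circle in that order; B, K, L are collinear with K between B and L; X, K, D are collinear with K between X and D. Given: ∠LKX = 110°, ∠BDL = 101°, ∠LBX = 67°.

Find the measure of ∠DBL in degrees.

1. ∠BKD = 110°  [vertical angles at K]
2. ∠LDX = 67°  [same arc XL]
3. ∠DKL = 70°  [linear pair at K on BL]
4. ∠BLD = 43°  [△LKD]
5. ∠DBL = 36°  [△BLD]

∠DBL = 36°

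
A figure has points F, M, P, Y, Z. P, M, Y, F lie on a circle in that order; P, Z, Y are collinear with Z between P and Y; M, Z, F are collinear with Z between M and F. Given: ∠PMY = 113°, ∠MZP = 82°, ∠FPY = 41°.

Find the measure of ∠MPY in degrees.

1. ∠PFY = 67°  [cyclic PMYF, opposite ∠M+∠F]
2. ∠FZY = 82°  [vertical angles at Z]
3. ∠FYP = 72°  [△PYF]
4. ∠MFY = 26°  [△YZF]
5. ∠MPY = 26°  [same arc MY]

∠MPY = 26°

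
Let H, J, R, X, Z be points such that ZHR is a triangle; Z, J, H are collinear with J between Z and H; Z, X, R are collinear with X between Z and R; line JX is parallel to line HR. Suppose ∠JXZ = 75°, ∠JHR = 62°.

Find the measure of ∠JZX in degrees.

1. ∠HRZ = 75°  [JX∥HR, corresponding at X]
2. ∠RHZ = 62°  [J on ray HZ]
3. ∠HZR = 43°  [△ZHR]
4. ∠JZX = 43°  [J on ZH, X on ZR]

∠JZX = 43°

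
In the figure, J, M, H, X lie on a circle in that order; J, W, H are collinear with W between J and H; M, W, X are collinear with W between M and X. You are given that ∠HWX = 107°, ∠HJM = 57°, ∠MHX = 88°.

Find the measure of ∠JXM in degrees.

∠JXM = 72°

1. ∠JWM = 107°  [vertical angles at W]
2. ∠JMX = 16°  [△JWM]
3. ∠MJX = 92°  [cyclic JMHX, opposite ∠J+∠H]
4. ∠JXM = 72°  [△JMX]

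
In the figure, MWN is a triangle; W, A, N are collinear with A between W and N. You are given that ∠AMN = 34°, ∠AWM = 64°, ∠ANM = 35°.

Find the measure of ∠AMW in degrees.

∠AMW = 47°

1. ∠MAN = 111°  [△MAN]
2. ∠MAW = 69°  [linear pair at A on WN]
3. ∠AMW = 47°  [△MWA]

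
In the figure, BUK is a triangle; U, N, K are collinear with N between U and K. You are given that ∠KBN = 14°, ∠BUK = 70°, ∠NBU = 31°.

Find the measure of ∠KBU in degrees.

1. ∠BUN = 70°  [N on ray UK]
2. ∠BNU = 79°  [△BUN]
3. ∠BNK = 101°  [linear pair at N on UK]
4. ∠BKN = 65°  [△BNK]
5. ∠BKU = 65°  [N on ray KU]
6. ∠KBU = 45°  [△BUK]

∠KBU = 45°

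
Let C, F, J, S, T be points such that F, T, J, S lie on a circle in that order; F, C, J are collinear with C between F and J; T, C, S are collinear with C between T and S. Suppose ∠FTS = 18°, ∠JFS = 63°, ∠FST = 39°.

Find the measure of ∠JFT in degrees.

1. ∠FJS = 18°  [same arc FS]
2. ∠FSJ = 99°  [△FJS]
3. ∠FJT = 39°  [same arc FT]
4. ∠FTJ = 81°  [cyclic FTJS, opposite ∠T+∠S]
5. ∠JFT = 60°  [△FTJ]

∠JFT = 60°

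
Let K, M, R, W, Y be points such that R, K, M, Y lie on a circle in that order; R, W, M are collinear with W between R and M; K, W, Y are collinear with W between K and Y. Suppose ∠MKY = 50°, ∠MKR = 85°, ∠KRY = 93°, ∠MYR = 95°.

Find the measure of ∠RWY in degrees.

1. ∠MRY = 50°  [same arc MY]
2. ∠KMY = 87°  [cyclic RKMY, opposite ∠R+∠M]
3. ∠RMY = 35°  [△RMY]
4. ∠KYM = 43°  [△KMY]
5. ∠MWY = 102°  [△MWY]
6. ∠RWY = 78°  [linear pair at W on RM]

∠RWY = 78°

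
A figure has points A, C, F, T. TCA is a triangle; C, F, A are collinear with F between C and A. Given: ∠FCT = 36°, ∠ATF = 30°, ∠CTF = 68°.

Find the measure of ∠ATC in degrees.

∠ATC = 98°

1. ∠CFT = 76°  [△TCF]
2. ∠ACT = 36°  [F on ray CA]
3. ∠AFT = 104°  [linear pair at F on CA]
4. ∠FAT = 46°  [△TFA]
5. ∠CAT = 46°  [F on ray AC]
6. ∠ATC = 98°  [△TCA]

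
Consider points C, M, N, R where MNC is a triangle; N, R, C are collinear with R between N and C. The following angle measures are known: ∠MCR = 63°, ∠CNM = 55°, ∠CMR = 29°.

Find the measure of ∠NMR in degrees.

∠NMR = 33°

1. ∠CRM = 88°  [△MRC]
2. ∠MNR = 55°  [R on ray NC]
3. ∠MRN = 92°  [linear pair at R on NC]
4. ∠NMR = 33°  [△MNR]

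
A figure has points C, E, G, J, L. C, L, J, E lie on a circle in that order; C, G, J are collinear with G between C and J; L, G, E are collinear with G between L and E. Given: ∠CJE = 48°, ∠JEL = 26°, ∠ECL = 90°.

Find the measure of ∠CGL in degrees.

1. ∠CLE = 48°  [same arc CE]
2. ∠JCL = 26°  [same arc LJ]
3. ∠CGL = 106°  [△CGL]

∠CGL = 106°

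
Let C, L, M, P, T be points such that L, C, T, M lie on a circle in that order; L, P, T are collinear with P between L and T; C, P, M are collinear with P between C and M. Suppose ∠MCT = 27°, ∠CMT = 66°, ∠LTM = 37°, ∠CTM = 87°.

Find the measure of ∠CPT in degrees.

∠CPT = 103°

1. ∠CLT = 66°  [same arc CT]
2. ∠LCM = 37°  [same arc LM]
3. ∠CPL = 77°  [△LPC]
4. ∠CPT = 103°  [linear pair at P on LT]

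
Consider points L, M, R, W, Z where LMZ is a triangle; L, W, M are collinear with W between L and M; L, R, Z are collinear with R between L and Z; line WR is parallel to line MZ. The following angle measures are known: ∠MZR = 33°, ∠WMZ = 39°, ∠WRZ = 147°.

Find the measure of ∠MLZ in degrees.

∠MLZ = 108°

1. ∠LZM = 33°  [R on ray ZL]
2. ∠LMZ = 39°  [W on ray ML]
3. ∠MLZ = 108°  [△LMZ]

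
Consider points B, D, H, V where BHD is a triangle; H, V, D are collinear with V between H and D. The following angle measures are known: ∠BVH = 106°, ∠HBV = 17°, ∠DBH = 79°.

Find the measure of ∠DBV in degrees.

1. ∠BHV = 57°  [△BHV]
2. ∠BVD = 74°  [linear pair at V on HD]
3. ∠BHD = 57°  [V on ray HD]
4. ∠BDH = 44°  [△BHD]
5. ∠BDV = 44°  [V on ray DH]
6. ∠DBV = 62°  [△BVD]

∠DBV = 62°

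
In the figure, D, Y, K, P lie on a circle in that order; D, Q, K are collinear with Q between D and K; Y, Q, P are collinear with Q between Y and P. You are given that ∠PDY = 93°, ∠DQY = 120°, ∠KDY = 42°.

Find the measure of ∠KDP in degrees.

1. ∠PKY = 87°  [cyclic DYKP, opposite ∠D+∠K]
2. ∠KPY = 42°  [same arc YK]
3. ∠KYP = 51°  [△YKP]
4. ∠KDP = 51°  [same arc KP]

∠KDP = 51°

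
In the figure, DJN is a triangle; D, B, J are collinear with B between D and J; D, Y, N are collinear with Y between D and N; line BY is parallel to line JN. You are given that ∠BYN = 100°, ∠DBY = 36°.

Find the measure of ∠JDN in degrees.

∠JDN = 64°

1. ∠BYD = 80°  [linear pair at Y on DN]
2. ∠BDY = 64°  [△DBY]
3. ∠JDN = 64°  [B on DJ, Y on DN]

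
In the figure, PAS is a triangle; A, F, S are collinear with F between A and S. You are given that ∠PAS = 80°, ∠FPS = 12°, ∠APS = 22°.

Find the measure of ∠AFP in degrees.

1. ∠ASP = 78°  [△PAS]
2. ∠FSP = 78°  [F on ray SA]
3. ∠PFS = 90°  [△PFS]
4. ∠AFP = 90°  [linear pair at F on AS]

∠AFP = 90°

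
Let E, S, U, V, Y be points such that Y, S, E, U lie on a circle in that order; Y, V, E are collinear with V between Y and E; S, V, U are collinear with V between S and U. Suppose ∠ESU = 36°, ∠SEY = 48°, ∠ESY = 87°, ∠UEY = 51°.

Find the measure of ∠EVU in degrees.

∠EVU = 84°

1. ∠EYU = 36°  [same arc EU]
2. ∠SUY = 48°  [same arc YS]
3. ∠UVY = 96°  [△YVU]
4. ∠EVU = 84°  [linear pair at V on YE]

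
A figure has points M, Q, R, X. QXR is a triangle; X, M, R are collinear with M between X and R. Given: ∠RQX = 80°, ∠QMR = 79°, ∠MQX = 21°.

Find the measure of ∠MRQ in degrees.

1. ∠QMX = 101°  [linear pair at M on XR]
2. ∠MXQ = 58°  [△QXM]
3. ∠QXR = 58°  [M on ray XR]
4. ∠QRX = 42°  [△QXR]
5. ∠MRQ = 42°  [M on ray RX]

∠MRQ = 42°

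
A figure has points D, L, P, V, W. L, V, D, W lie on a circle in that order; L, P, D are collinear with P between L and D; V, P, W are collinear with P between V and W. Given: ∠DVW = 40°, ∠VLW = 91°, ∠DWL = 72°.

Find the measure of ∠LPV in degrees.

∠LPV = 61°

1. ∠DLW = 40°  [same arc DW]
2. ∠VDW = 89°  [cyclic LVDW, opposite ∠L+∠D]
3. ∠LDW = 68°  [△LDW]
4. ∠DWV = 51°  [△VDW]
5. ∠LVW = 68°  [same arc LW]
6. ∠DLV = 51°  [same arc VD]
7. ∠LPV = 61°  [△LPV]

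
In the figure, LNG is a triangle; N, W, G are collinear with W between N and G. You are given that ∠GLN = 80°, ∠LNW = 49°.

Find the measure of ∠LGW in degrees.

1. ∠GNL = 49°  [W on ray NG]
2. ∠LGN = 51°  [△LNG]
3. ∠LGW = 51°  [W on ray GN]

∠LGW = 51°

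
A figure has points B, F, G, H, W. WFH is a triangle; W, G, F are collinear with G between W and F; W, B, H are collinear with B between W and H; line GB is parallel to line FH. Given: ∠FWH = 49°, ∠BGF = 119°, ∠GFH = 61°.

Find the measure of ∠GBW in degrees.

1. ∠BWG = 49°  [G on WF, B on WH]
2. ∠BGW = 61°  [linear pair at G on WF]
3. ∠GBW = 70°  [△WGB]

∠GBW = 70°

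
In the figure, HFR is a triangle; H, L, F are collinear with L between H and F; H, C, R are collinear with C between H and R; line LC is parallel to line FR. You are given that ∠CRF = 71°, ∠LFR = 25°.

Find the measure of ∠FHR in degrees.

1. ∠FRH = 71°  [C on ray RH]
2. ∠HFR = 25°  [L on ray FH]
3. ∠FHR = 84°  [△HFR]

∠FHR = 84°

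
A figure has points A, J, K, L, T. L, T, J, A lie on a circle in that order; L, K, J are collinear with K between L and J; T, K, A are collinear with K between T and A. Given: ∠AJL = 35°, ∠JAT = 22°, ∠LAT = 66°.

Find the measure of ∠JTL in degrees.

1. ∠JLT = 22°  [same arc TJ]
2. ∠LJT = 66°  [same arc LT]
3. ∠JTL = 92°  [△LTJ]

∠JTL = 92°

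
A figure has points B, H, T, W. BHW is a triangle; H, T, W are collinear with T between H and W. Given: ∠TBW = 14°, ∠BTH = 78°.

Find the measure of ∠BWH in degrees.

∠BWH = 64°

1. ∠BTW = 102°  [linear pair at T on HW]
2. ∠BWT = 64°  [△BTW]
3. ∠BWH = 64°  [T on ray WH]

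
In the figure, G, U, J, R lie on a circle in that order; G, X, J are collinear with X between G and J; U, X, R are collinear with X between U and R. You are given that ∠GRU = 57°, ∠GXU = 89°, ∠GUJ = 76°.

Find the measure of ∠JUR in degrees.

∠JUR = 32°

1. ∠GJU = 57°  [same arc GU]
2. ∠JXU = 91°  [linear pair at X on GJ]
3. ∠JUR = 32°  [△UXJ]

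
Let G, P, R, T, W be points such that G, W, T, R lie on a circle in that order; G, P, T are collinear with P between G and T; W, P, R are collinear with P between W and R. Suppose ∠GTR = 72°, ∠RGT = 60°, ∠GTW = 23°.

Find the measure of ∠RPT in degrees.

∠RPT = 83°

1. ∠GRW = 23°  [same arc GW]
2. ∠GPR = 97°  [△GPR]
3. ∠RPT = 83°  [linear pair at P on GT]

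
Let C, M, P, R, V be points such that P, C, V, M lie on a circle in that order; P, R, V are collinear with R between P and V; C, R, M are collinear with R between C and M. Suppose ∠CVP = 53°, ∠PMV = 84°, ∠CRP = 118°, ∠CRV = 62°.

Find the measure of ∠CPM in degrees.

1. ∠CMP = 53°  [same arc PC]
2. ∠PCV = 96°  [cyclic PCVM, opposite ∠C+∠M]
3. ∠CPV = 31°  [△PCV]
4. ∠MCP = 31°  [△PRC]
5. ∠CPM = 96°  [△PCM]

∠CPM = 96°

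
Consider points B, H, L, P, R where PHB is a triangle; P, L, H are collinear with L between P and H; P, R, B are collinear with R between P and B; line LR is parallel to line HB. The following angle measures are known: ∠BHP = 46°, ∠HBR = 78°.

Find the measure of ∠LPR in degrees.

1. ∠HBP = 78°  [R on ray BP]
2. ∠BPH = 56°  [△PHB]
3. ∠LPR = 56°  [L on PH, R on PB]

∠LPR = 56°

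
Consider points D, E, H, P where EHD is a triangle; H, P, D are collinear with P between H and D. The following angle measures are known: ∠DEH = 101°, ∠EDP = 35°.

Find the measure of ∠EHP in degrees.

1. ∠EDH = 35°  [P on ray DH]
2. ∠DHE = 44°  [△EHD]
3. ∠EHP = 44°  [P on ray HD]

∠EHP = 44°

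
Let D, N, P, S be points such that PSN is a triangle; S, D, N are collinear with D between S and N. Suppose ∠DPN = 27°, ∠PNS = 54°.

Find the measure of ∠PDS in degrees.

∠PDS = 81°

1. ∠DNP = 54°  [D on ray NS]
2. ∠NDP = 99°  [△PDN]
3. ∠PDS = 81°  [linear pair at D on SN]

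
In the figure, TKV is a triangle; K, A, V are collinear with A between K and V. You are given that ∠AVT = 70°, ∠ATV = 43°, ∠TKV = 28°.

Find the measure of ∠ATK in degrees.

1. ∠TAV = 67°  [△TAV]
2. ∠AKT = 28°  [A on ray KV]
3. ∠KAT = 113°  [linear pair at A on KV]
4. ∠ATK = 39°  [△TKA]

∠ATK = 39°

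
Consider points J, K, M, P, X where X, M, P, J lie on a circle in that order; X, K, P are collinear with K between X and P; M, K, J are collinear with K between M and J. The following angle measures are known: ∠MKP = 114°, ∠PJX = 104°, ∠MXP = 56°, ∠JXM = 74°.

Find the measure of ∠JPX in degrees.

1. ∠JKX = 114°  [vertical angles at K]
2. ∠MJP = 56°  [same arc MP]
3. ∠JKP = 66°  [linear pair at K on XP]
4. ∠JPX = 58°  [△PKJ]

∠JPX = 58°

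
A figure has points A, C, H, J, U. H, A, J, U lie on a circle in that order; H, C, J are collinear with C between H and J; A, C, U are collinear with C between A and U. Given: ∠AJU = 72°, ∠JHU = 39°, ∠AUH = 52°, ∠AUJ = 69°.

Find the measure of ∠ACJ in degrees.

1. ∠JAU = 39°  [△AJU]
2. ∠AJH = 52°  [same arc HA]
3. ∠ACJ = 89°  [△ACJ]

∠ACJ = 89°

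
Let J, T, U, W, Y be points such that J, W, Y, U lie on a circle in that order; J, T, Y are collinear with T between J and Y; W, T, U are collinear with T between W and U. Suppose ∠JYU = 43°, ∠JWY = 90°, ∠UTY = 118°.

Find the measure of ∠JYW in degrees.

1. ∠JWU = 43°  [same arc JU]
2. ∠JTW = 118°  [vertical angles at T]
3. ∠WJY = 19°  [△JTW]
4. ∠JYW = 71°  [△JWY]

∠JYW = 71°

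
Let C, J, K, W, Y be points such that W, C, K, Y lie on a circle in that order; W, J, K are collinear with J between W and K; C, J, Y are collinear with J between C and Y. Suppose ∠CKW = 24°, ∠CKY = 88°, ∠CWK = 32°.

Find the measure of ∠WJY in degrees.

1. ∠CYW = 24°  [same arc WC]
2. ∠KCW = 124°  [△WCK]
3. ∠CWY = 92°  [cyclic WCKY, opposite ∠W+∠K]
4. ∠WCY = 64°  [△WCY]
5. ∠KYW = 56°  [cyclic WCKY, opposite ∠C+∠Y]
6. ∠WKY = 64°  [same arc WY]
7. ∠KWY = 60°  [△WKY]
8. ∠WJY = 96°  [△WJY]

∠WJY = 96°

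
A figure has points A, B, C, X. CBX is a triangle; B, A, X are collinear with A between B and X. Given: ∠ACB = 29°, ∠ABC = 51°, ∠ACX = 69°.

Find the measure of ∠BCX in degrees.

∠BCX = 98°

1. ∠BAC = 100°  [△CBA]
2. ∠CBX = 51°  [A on ray BX]
3. ∠CAX = 80°  [linear pair at A on BX]
4. ∠AXC = 31°  [△CAX]
5. ∠BXC = 31°  [A on ray XB]
6. ∠BCX = 98°  [△CBX]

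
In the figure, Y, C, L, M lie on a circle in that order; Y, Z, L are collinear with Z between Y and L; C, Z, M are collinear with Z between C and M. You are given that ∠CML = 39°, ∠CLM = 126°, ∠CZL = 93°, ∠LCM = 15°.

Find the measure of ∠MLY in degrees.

∠MLY = 54°

1. ∠CYL = 39°  [same arc CL]
2. ∠CZY = 87°  [linear pair at Z on YL]
3. ∠MCY = 54°  [△YZC]
4. ∠MLY = 54°  [same arc YM]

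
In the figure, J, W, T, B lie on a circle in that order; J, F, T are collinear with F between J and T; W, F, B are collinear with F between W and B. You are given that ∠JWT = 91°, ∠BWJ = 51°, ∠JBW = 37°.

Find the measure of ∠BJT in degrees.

∠BJT = 40°

1. ∠JBT = 89°  [cyclic JWTB, opposite ∠W+∠B]
2. ∠BTJ = 51°  [same arc JB]
3. ∠BJT = 40°  [△JTB]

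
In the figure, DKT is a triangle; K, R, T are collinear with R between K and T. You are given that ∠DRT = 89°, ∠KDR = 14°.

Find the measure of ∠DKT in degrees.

∠DKT = 75°

1. ∠DRK = 91°  [linear pair at R on KT]
2. ∠DKR = 75°  [△DKR]
3. ∠DKT = 75°  [R on ray KT]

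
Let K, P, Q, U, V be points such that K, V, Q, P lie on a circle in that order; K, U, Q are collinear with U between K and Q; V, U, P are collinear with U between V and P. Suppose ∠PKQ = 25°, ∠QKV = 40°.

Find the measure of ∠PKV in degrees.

∠PKV = 65°

1. ∠PVQ = 25°  [same arc QP]
2. ∠QPV = 40°  [same arc VQ]
3. ∠PQV = 115°  [△VQP]
4. ∠PKV = 65°  [cyclic KVQP, opposite ∠K+∠Q]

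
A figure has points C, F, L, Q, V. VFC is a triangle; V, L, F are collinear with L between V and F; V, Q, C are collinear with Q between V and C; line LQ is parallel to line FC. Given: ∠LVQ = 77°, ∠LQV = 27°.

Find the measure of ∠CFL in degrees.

1. ∠QLV = 76°  [△VLQ]
2. ∠FLQ = 104°  [linear pair at L on VF]
3. ∠CFL = 76°  [LQ∥FC, co-interior at F–L]

∠CFL = 76°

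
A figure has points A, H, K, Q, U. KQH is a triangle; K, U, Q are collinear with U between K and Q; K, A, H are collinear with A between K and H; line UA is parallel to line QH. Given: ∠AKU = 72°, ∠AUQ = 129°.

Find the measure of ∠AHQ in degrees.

1. ∠AUK = 51°  [linear pair at U on KQ]
2. ∠KAU = 57°  [△KUA]
3. ∠HAU = 123°  [linear pair at A on KH]
4. ∠AHQ = 57°  [UA∥QH, co-interior at H–A]

∠AHQ = 57°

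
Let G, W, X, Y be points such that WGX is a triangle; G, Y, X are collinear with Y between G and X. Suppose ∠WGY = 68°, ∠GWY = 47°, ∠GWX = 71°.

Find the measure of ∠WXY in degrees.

1. ∠WGX = 68°  [Y on ray GX]
2. ∠GXW = 41°  [△WGX]
3. ∠WXY = 41°  [Y on ray XG]

∠WXY = 41°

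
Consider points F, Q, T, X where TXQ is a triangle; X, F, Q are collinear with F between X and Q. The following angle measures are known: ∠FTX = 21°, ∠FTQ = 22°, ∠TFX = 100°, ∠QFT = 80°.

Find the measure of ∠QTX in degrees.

∠QTX = 43°

1. ∠FXT = 59°  [△TXF]
2. ∠FQT = 78°  [△TFQ]
3. ∠QXT = 59°  [F on ray XQ]
4. ∠TQX = 78°  [F on ray QX]
5. ∠QTX = 43°  [△TXQ]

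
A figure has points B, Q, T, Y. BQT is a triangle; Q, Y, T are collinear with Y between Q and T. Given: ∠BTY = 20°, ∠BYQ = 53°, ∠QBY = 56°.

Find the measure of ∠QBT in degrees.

∠QBT = 89°

1. ∠BTQ = 20°  [Y on ray TQ]
2. ∠BQY = 71°  [△BQY]
3. ∠BQT = 71°  [Y on ray QT]
4. ∠QBT = 89°  [△BQT]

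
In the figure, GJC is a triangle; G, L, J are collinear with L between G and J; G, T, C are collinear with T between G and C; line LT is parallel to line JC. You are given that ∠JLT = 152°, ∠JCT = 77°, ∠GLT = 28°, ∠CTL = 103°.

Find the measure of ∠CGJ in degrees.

∠CGJ = 75°

1. ∠GCJ = 77°  [T on ray CG]
2. ∠CJG = 28°  [LT∥JC, corresponding at L]
3. ∠CGJ = 75°  [△GJC]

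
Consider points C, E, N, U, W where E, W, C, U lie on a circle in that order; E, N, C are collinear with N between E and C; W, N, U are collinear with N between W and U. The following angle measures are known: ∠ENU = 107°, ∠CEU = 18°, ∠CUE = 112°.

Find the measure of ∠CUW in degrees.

∠CUW = 57°

1. ∠CNU = 73°  [linear pair at N on EC]
2. ∠ECU = 50°  [△ECU]
3. ∠CUW = 57°  [△CNU]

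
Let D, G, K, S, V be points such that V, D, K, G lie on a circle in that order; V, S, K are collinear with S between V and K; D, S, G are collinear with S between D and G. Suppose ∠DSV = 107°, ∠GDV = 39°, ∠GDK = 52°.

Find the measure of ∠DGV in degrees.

∠DGV = 55°

1. ∠GSK = 107°  [vertical angles at S]
2. ∠GVK = 52°  [same arc KG]
3. ∠GSV = 73°  [linear pair at S on VK]
4. ∠DGV = 55°  [△VSG]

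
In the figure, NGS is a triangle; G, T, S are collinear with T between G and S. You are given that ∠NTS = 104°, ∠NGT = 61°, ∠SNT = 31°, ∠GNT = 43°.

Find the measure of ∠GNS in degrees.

1. ∠NST = 45°  [△NTS]
2. ∠NGS = 61°  [T on ray GS]
3. ∠GSN = 45°  [T on ray SG]
4. ∠GNS = 74°  [△NGS]

∠GNS = 74°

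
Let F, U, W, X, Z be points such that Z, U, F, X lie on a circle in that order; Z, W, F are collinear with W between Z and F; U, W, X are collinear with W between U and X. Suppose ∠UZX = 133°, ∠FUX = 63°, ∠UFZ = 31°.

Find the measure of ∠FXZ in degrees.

∠FXZ = 101°

1. ∠UFX = 47°  [cyclic ZUFX, opposite ∠Z+∠F]
2. ∠FXU = 70°  [△UFX]
3. ∠FZU = 70°  [same arc UF]
4. ∠FUZ = 79°  [△ZUF]
5. ∠FXZ = 101°  [cyclic ZUFX, opposite ∠U+∠X]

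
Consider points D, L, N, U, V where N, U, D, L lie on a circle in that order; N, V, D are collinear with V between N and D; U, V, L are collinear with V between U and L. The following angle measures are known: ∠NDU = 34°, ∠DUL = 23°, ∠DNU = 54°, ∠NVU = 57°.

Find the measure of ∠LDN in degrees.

1. ∠DUN = 92°  [△NUD]
2. ∠DNL = 23°  [same arc DL]
3. ∠DLN = 88°  [cyclic NUDL, opposite ∠U+∠L]
4. ∠LDN = 69°  [△NDL]

∠LDN = 69°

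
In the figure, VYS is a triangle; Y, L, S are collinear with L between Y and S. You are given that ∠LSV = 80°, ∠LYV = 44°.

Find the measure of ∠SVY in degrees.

∠SVY = 56°

1. ∠VSY = 80°  [L on ray SY]
2. ∠SYV = 44°  [L on ray YS]
3. ∠SVY = 56°  [△VYS]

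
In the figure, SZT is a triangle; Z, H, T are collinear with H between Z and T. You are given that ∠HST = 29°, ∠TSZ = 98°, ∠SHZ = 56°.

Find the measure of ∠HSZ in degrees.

∠HSZ = 69°

1. ∠SHT = 124°  [linear pair at H on ZT]
2. ∠HTS = 27°  [△SHT]
3. ∠STZ = 27°  [H on ray TZ]
4. ∠SZT = 55°  [△SZT]
5. ∠HZS = 55°  [H on ray ZT]
6. ∠HSZ = 69°  [△SZH]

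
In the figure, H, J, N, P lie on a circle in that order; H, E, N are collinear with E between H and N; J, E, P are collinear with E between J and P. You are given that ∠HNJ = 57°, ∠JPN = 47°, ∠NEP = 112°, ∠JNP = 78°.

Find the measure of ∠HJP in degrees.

1. ∠HPJ = 57°  [same arc HJ]
2. ∠JHP = 102°  [cyclic HJNP, opposite ∠H+∠N]
3. ∠HJP = 21°  [△HJP]

∠HJP = 21°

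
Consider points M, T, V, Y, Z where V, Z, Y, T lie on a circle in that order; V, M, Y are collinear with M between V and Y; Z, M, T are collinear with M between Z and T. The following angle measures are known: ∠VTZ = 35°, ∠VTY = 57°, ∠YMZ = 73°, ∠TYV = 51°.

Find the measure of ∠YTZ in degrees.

∠YTZ = 22°

1. ∠VYZ = 35°  [same arc VZ]
2. ∠VZY = 123°  [cyclic VZYT, opposite ∠Z+∠T]
3. ∠YVZ = 22°  [△VZY]
4. ∠YTZ = 22°  [same arc ZY]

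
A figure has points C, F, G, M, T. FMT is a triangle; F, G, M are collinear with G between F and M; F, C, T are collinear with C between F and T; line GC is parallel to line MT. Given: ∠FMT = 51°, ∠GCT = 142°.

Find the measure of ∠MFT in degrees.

1. ∠CGF = 51°  [GC∥MT, corresponding at G]
2. ∠FCG = 38°  [linear pair at C on FT]
3. ∠CFG = 91°  [△FGC]
4. ∠MFT = 91°  [G on FM, C on FT]

∠MFT = 91°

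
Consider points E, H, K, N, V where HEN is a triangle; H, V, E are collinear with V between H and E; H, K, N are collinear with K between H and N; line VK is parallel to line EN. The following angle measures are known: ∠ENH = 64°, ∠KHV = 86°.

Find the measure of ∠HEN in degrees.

∠HEN = 30°

1. ∠HKV = 64°  [VK∥EN, corresponding at K]
2. ∠HVK = 30°  [△HVK]
3. ∠HEN = 30°  [VK∥EN, corresponding at V]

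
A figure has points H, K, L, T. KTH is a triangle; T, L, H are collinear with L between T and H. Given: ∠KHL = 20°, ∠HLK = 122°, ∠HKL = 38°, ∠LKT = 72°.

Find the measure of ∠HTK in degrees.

1. ∠KLT = 58°  [linear pair at L on TH]
2. ∠KTL = 50°  [△KTL]
3. ∠HTK = 50°  [L on ray TH]

∠HTK = 50°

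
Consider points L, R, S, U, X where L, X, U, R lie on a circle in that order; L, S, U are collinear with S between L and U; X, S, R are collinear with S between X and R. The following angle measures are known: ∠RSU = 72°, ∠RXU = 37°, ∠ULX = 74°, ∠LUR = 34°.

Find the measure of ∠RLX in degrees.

1. ∠URX = 74°  [△USR]
2. ∠RUX = 69°  [△XUR]
3. ∠RLX = 111°  [cyclic LXUR, opposite ∠L+∠U]

∠RLX = 111°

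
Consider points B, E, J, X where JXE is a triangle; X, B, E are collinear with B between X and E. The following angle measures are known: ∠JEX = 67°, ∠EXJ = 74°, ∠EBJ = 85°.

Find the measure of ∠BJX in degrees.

∠BJX = 11°

1. ∠BXJ = 74°  [B on ray XE]
2. ∠JBX = 95°  [linear pair at B on XE]
3. ∠BJX = 11°  [△JXB]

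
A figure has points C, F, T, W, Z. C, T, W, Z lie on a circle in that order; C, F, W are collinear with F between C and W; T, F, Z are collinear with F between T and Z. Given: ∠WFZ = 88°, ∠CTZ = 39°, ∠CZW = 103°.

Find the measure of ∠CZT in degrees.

∠CZT = 50°

1. ∠CFZ = 92°  [linear pair at F on CW]
2. ∠CWZ = 39°  [same arc CZ]
3. ∠WCZ = 38°  [△CWZ]
4. ∠CZT = 50°  [△CFZ]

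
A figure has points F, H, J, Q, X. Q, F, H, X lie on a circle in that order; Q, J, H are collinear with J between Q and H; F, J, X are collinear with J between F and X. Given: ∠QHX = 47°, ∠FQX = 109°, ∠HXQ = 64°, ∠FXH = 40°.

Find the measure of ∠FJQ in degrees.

∠FJQ = 93°

1. ∠QFX = 47°  [same arc QX]
2. ∠FQH = 40°  [same arc FH]
3. ∠FJQ = 93°  [△QJF]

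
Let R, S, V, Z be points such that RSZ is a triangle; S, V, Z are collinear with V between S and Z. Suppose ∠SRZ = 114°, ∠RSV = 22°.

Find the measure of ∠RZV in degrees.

∠RZV = 44°

1. ∠RSZ = 22°  [V on ray SZ]
2. ∠RZS = 44°  [△RSZ]
3. ∠RZV = 44°  [V on ray ZS]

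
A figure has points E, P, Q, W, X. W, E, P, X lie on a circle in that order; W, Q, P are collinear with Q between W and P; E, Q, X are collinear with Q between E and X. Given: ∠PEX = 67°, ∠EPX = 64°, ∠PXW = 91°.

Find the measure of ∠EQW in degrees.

1. ∠PWX = 67°  [same arc PX]
2. ∠EXP = 49°  [△EPX]
3. ∠WPX = 22°  [△WPX]
4. ∠EWP = 49°  [same arc EP]
5. ∠WEX = 22°  [same arc WX]
6. ∠EQW = 109°  [△WQE]

∠EQW = 109°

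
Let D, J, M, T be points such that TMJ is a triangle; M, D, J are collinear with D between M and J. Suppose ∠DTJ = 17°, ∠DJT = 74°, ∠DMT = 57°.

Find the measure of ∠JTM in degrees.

∠JTM = 49°

1. ∠MJT = 74°  [D on ray JM]
2. ∠JMT = 57°  [D on ray MJ]
3. ∠JTM = 49°  [△TMJ]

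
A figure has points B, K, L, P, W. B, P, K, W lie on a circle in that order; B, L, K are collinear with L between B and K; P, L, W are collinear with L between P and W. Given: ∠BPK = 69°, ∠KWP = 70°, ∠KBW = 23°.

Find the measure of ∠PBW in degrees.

∠PBW = 93°

1. ∠KPW = 23°  [same arc KW]
2. ∠PKW = 87°  [△PKW]
3. ∠PBW = 93°  [cyclic BPKW, opposite ∠B+∠K]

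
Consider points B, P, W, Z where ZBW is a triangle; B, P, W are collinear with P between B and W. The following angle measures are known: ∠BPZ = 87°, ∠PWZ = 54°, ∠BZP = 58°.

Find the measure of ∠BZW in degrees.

∠BZW = 91°

1. ∠PBZ = 35°  [△ZBP]
2. ∠BWZ = 54°  [P on ray WB]
3. ∠WBZ = 35°  [P on ray BW]
4. ∠BZW = 91°  [△ZBW]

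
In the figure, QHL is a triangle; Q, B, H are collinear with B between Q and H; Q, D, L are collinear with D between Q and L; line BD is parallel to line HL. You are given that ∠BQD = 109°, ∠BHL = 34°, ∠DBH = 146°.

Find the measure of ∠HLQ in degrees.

∠HLQ = 37°

1. ∠HQL = 109°  [B on QH, D on QL]
2. ∠LHQ = 34°  [B on ray HQ]
3. ∠HLQ = 37°  [△QHL]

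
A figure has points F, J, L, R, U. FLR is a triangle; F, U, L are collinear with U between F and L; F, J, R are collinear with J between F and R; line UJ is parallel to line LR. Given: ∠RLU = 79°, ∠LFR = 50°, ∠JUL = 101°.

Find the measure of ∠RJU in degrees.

∠RJU = 129°

1. ∠FLR = 79°  [U on ray LF]
2. ∠FRL = 51°  [△FLR]
3. ∠FJU = 51°  [UJ∥LR, corresponding at J]
4. ∠RJU = 129°  [linear pair at J on FR]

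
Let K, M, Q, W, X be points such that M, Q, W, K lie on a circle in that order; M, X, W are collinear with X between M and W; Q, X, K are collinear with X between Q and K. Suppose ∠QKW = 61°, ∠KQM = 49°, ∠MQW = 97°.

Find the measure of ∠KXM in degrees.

1. ∠QMW = 61°  [same arc QW]
2. ∠KWM = 49°  [same arc MK]
3. ∠MKW = 83°  [cyclic MQWK, opposite ∠Q+∠K]
4. ∠MWQ = 22°  [△MQW]
5. ∠KMW = 48°  [△MWK]
6. ∠MKQ = 22°  [same arc MQ]
7. ∠KXM = 110°  [△MXK]

∠KXM = 110°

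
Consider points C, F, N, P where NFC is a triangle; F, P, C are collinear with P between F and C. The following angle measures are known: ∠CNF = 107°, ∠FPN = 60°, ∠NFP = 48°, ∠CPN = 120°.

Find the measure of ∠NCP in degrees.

∠NCP = 25°

1. ∠CFN = 48°  [P on ray FC]
2. ∠FCN = 25°  [△NFC]
3. ∠NCP = 25°  [P on ray CF]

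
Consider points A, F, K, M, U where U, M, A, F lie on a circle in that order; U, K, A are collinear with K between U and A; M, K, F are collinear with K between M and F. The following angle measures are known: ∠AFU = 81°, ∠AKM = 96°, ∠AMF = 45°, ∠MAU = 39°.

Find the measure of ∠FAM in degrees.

1. ∠AMU = 99°  [cyclic UMAF, opposite ∠M+∠F]
2. ∠MKU = 84°  [linear pair at K on UA]
3. ∠MFU = 39°  [same arc UM]
4. ∠AUM = 42°  [△UMA]
5. ∠FMU = 54°  [△UKM]
6. ∠FUM = 87°  [△UMF]
7. ∠FAM = 93°  [cyclic UMAF, opposite ∠U+∠A]

∠FAM = 93°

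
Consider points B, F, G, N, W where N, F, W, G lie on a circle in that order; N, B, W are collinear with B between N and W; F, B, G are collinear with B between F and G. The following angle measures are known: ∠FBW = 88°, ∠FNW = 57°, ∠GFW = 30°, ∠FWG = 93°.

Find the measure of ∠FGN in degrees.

∠FGN = 62°

1. ∠GBN = 88°  [vertical angles at B]
2. ∠GNW = 30°  [same arc WG]
3. ∠FGN = 62°  [△NBG]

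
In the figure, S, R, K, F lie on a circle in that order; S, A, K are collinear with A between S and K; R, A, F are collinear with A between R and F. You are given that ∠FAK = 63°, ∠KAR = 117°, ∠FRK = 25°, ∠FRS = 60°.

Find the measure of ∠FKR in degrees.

1. ∠FKS = 60°  [same arc SF]
2. ∠KFR = 57°  [△KAF]
3. ∠FKR = 98°  [△RKF]

∠FKR = 98°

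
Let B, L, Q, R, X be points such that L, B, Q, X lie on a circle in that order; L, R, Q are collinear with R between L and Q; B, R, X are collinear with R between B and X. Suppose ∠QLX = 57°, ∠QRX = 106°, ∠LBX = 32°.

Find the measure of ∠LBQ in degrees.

∠LBQ = 89°

1. ∠LQX = 32°  [same arc LX]
2. ∠LXQ = 91°  [△LQX]
3. ∠LBQ = 89°  [cyclic LBQX, opposite ∠B+∠X]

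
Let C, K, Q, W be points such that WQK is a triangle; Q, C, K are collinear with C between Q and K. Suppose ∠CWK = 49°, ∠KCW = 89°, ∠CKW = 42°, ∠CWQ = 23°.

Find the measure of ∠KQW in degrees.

1. ∠QCW = 91°  [linear pair at C on QK]
2. ∠CQW = 66°  [△WQC]
3. ∠KQW = 66°  [C on ray QK]

∠KQW = 66°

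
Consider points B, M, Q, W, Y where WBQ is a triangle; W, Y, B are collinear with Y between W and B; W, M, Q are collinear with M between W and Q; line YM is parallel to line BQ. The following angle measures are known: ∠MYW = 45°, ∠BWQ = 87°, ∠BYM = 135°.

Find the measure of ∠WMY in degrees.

∠WMY = 48°

1. ∠QBW = 45°  [YM∥BQ, corresponding at Y]
2. ∠BQW = 48°  [△WBQ]
3. ∠WMY = 48°  [YM∥BQ, corresponding at M]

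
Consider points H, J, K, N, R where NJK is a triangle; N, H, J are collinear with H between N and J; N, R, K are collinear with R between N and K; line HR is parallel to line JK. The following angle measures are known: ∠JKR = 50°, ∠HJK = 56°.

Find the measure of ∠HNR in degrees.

1. ∠JKN = 50°  [R on ray KN]
2. ∠KJN = 56°  [H on ray JN]
3. ∠JNK = 74°  [△NJK]
4. ∠HNR = 74°  [H on NJ, R on NK]

∠HNR = 74°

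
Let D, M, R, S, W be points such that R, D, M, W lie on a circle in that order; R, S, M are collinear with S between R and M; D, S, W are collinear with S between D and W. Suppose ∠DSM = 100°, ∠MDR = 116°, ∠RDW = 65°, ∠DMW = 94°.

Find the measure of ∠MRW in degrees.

∠MRW = 51°

1. ∠MWR = 64°  [cyclic RDMW, opposite ∠D+∠W]
2. ∠RMW = 65°  [same arc RW]
3. ∠MRW = 51°  [△RMW]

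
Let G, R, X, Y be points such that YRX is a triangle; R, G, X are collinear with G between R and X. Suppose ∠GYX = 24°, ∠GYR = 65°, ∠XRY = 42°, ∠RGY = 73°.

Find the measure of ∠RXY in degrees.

∠RXY = 49°

1. ∠XGY = 107°  [linear pair at G on RX]
2. ∠GXY = 49°  [△YGX]
3. ∠RXY = 49°  [G on ray XR]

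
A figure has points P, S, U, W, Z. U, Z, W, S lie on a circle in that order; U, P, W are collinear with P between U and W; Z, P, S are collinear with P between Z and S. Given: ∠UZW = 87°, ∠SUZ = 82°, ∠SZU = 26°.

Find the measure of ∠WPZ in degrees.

∠WPZ = 47°

1. ∠USW = 93°  [cyclic UZWS, opposite ∠Z+∠S]
2. ∠USZ = 72°  [△UZS]
3. ∠SWU = 26°  [same arc US]
4. ∠SUW = 61°  [△UWS]
5. ∠UWZ = 72°  [same arc UZ]
6. ∠SZW = 61°  [same arc WS]
7. ∠WPZ = 47°  [△ZPW]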